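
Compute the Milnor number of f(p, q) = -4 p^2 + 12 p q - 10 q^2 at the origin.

The Hessian of f at 0 has rank 2. Corank 0: nondegenerate Morse point, so A_1.

1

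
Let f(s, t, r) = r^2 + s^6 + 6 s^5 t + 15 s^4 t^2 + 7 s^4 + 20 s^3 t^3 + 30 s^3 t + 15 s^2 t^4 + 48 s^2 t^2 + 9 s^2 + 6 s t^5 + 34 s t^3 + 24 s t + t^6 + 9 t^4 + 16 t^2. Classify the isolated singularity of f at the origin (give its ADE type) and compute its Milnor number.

Type A_{3}, Milnor number mu = 3.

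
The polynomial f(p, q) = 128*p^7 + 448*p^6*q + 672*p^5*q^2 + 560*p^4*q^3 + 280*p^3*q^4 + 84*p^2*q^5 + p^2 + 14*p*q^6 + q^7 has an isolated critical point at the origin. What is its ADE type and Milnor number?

Type A6, Milnor number mu = 6.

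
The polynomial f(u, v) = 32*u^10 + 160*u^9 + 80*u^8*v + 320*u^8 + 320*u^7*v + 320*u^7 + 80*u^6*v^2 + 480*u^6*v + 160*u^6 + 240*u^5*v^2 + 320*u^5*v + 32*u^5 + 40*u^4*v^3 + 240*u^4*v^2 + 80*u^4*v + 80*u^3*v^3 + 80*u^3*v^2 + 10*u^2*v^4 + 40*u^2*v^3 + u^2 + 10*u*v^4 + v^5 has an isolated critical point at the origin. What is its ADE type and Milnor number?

Type A_{4}, Milnor number mu = 4.

The Hessian of f at 0 has rank 1. Corank 1: A-series; mu = 4 gives A_4.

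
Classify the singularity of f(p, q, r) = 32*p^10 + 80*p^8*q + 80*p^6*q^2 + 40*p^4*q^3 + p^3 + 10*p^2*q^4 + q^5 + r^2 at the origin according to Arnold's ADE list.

E_8

The Hessian of f at 0 has rank 1. Corank 2; j^3 = p^3 is a perfect cube, so E-series; the 5-jet and mu = 8 give E_8.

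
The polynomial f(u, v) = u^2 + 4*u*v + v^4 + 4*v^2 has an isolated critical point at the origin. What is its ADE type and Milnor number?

Type A3, Milnor number mu = 3.

The Hessian of f at 0 has rank 1. Corank 1: A-series; mu = 3 gives A_3.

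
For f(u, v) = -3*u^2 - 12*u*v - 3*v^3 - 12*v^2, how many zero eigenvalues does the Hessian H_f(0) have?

The Hessian at 0 is [[-6, -12], [-12, -24]] of rank 1; hence corank 1.

1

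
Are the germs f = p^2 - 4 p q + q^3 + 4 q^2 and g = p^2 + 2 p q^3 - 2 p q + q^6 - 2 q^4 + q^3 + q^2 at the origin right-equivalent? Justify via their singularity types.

The Hessian of f at 0 has rank 1. Corank 1: A-series; mu = 2 gives A_2. The Hessian of g at 0 has rank 1. Corank 1: A-series; mu = 2 gives A_2. Both have type A_2, hence right-equivalent.

Yes.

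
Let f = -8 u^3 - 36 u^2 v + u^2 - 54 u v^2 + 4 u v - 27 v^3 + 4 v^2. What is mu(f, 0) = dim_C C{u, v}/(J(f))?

2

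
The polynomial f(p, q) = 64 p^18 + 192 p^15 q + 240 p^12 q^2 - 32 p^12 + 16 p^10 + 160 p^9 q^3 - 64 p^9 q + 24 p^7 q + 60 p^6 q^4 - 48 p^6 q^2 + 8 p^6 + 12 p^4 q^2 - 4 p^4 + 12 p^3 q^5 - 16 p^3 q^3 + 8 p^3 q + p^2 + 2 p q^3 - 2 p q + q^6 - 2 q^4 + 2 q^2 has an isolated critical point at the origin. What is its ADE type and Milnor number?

Type A_1, Milnor number mu = 1.

The Hessian of f at 0 has rank 2. Corank 0: nondegenerate Morse point, so A_1.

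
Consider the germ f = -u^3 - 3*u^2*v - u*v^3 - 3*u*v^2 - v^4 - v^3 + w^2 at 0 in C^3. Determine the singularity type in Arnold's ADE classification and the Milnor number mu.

The Hessian of f at 0 has rank 1. Corank 2; j^3 = -(u + v)^3 is a perfect cube, so E-series; the 4-jet and mu = 7 give E_7.

Type E_7, Milnor number mu = 7.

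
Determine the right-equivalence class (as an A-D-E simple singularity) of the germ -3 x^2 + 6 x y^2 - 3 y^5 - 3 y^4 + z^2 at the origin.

A_4

The Hessian of f at 0 has rank 2. Corank 1: A-series; mu = 4 gives A_4.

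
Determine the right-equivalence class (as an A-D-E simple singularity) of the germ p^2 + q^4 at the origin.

A_3

The Hessian of f at 0 has rank 1. Corank 1: A-series; mu = 3 gives A_3.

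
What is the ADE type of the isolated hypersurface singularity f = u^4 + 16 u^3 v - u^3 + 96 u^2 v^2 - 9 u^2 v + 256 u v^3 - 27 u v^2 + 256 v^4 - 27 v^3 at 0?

E_{6}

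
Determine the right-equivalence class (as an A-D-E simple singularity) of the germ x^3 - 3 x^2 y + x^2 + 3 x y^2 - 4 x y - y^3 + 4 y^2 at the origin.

A2

The Hessian of f at 0 has rank 1. Corank 1: A-series; mu = 2 gives A_2.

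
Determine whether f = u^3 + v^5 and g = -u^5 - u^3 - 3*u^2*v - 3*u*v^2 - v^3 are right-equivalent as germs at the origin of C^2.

Yes.

The Hessian of f at 0 has rank 0. Corank 2; j^3 = u^3 is a perfect cube, so E-series; the 5-jet and mu = 8 give E_8. The Hessian of g at 0 has rank 0. Corank 2; j^3 = -(u + v)^3 is a perfect cube, so E-series; the 5-jet and mu = 8 give E_8. Both have type E_8, hence right-equivalent.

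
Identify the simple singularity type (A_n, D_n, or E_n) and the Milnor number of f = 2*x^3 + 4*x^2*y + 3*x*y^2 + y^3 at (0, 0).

Type D_4, Milnor number mu = 4.

The Hessian of f at 0 has rank 0. Corank 2; j^3 = (x + y)*(2*x^2 + 2*x*y + y^2) splits into three distinct lines over C (the quadratic factor has nonzero discriminant), so D_4.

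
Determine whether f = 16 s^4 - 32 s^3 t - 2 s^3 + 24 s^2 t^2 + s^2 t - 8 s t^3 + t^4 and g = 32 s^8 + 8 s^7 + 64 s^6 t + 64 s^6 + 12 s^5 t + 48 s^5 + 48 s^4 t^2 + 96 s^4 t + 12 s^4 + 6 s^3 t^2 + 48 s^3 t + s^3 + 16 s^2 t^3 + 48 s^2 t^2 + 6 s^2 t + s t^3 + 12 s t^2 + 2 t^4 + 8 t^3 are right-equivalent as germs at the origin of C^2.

No.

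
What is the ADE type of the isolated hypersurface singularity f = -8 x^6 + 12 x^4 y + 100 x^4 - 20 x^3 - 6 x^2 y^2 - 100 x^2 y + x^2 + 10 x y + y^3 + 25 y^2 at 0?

The Hessian of f at 0 is [[2, 10], [10, 50]] with rank 1, so corank 1. A Groebner basis of the Jacobian ideal J(f) in C{x,y} is {y^2, x + 5*y}; counting standard monomials gives mu = 2. Corank 1: A-series; mu = 2 gives A_2.

A2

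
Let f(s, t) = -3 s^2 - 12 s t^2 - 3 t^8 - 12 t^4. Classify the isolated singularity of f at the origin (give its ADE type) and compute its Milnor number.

The Hessian of f at 0 has rank 1. Corank 1: A-series; mu = 7 gives A_7.

Type A_7, Milnor number mu = 7.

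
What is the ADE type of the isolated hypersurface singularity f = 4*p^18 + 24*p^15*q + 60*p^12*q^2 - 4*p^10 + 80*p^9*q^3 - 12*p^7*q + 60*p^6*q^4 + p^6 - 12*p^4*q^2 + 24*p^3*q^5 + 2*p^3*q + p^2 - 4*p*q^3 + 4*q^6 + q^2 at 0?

A_{1}

The Hessian of f at 0 has rank 2. Corank 0: nondegenerate Morse point, so A_1.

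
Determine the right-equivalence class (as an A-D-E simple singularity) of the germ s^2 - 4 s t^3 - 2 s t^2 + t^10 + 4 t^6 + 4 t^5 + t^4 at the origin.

A_{9}

The Hessian of f at 0 has rank 1. Corank 1: A-series; mu = 9 gives A_9.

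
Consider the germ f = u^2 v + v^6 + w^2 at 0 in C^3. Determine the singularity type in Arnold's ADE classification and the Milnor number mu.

Type D_7, Milnor number mu = 7.

The Hessian of f at 0 has rank 1. Corank 2; j^3 = u^2*v has shape L^2 M (L != M), so D-series; mu = 7 gives D_7.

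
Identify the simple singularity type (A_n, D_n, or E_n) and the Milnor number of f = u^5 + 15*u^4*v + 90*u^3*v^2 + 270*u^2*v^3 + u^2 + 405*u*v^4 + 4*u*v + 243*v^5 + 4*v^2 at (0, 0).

Type A_{4}, Milnor number mu = 4.

The Hessian of f at 0 has rank 1. Corank 1: A-series; mu = 4 gives A_4.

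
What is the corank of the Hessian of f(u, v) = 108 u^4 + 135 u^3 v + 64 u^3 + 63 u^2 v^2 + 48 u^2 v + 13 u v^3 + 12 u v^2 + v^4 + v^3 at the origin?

Hessian at 0 has rank 0.

2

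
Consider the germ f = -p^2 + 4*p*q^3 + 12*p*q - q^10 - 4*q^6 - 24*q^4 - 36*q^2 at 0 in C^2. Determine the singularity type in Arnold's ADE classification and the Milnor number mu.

The Hessian of f at 0 is [[-2, 12], [12, -72]] with rank 1, so corank 1. A Groebner basis of the Jacobian ideal J(f) in C{p,q} is {p^3 - 18*p^2*q + 108*p*q^2 - 108*p + 648*q, -p/2 + q^3 + 3*q}; counting standard monomials gives mu = 9. Corank 1: A-series; mu = 9 gives A_9.

Type A_{9}, Milnor number mu = 9.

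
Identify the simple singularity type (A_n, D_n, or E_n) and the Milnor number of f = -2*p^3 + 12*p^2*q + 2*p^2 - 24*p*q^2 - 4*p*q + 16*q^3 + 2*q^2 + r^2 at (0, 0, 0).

The Hessian of f at 0 has rank 2. Corank 1: A-series; mu = 2 gives A_2.

Type A_2, Milnor number mu = 2.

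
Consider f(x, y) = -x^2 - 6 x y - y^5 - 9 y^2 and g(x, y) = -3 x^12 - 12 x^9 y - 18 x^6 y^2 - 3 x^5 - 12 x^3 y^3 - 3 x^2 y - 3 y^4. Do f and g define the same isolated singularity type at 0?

No.

The Hessian of f at 0 has rank 1. Corank 1: A-series; mu = 4 gives A_4. The Hessian of g at 0 has rank 0. Corank 2; j^3 = -3*x^2*y has shape L^2 M (L != M), so D-series; mu = 5 gives D_5. f is A_4 but g is D_5, hence not right-equivalent.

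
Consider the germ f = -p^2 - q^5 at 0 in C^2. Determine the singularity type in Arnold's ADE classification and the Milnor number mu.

The Hessian of f at 0 has rank 1. Corank 1: A-series; mu = 4 gives A_4.

Type A_{4}, Milnor number mu = 4.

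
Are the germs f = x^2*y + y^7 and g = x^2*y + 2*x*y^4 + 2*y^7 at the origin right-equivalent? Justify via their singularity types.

The Hessian of f at 0 has rank 0. Corank 2; j^3 = x^2*y has shape L^2 M (L != M), so D-series; mu = 8 gives D_8. The Hessian of g at 0 has rank 0. Corank 2; j^3 = x^2*y has shape L^2 M (L != M), so D-series; mu = 8 gives D_8. Both have type D_8, hence right-equivalent.

Yes.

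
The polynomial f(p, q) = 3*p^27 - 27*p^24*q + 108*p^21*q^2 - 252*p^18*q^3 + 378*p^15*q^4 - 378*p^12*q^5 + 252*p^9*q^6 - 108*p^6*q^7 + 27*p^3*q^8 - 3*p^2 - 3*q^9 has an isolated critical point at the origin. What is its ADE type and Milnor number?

The Hessian of f at 0 is [[-6, 0], [0, 0]] with rank 1, so corank 1. A Groebner basis of the Jacobian ideal J(f) in C{p,q} is {q^8, p}; counting standard monomials gives mu = 8. Corank 1: A-series; mu = 8 gives A_8.

Type A_8, Milnor number mu = 8.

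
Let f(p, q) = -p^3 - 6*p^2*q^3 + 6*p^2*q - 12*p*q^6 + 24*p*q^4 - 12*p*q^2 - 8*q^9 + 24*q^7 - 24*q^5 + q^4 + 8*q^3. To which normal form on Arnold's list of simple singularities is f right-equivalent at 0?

E_6

The Hessian of f at 0 is [[0, 0], [0, 0]] with rank 0, so corank 2. A Groebner basis of the Jacobian ideal J(f) in C{p,q} is {q^3, p^2 - 4*p*q + 4*q^2}; counting standard monomials gives mu = 6. Corank 2; j^3 = -(p - 2*q)^3 is a perfect cube, so E-series; the 4-jet and mu = 6 give E_6.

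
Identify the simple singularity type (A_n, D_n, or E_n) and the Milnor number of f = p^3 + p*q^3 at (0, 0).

Type E7, Milnor number mu = 7.

The Hessian of f at 0 is [[0, 0], [0, 0]] with rank 0, so corank 2. A Groebner basis of the Jacobian ideal J(f) in C{p,q} is {p^3, p*q^2, 3*p^2 + q^3}; counting standard monomials gives mu = 7. Corank 2; j^3 = p^3 is a perfect cube, so E-series; the 4-jet and mu = 7 give E_7.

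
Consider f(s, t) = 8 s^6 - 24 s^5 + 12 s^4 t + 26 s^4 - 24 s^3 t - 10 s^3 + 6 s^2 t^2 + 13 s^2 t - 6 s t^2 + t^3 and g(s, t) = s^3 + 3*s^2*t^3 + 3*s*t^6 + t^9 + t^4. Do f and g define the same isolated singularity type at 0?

The Hessian of f at 0 has rank 0. Corank 2; j^3 = -(2*s - t)*(5*s^2 - 4*s*t + t^2) splits into three distinct lines over C (the quadratic factor has nonzero discriminant), so D_4. The Hessian of g at 0 has rank 0. Corank 2; j^3 = s^3 is a perfect cube, so E-series; the 4-jet and mu = 6 give E_6. f is D_4 but g is E_6, hence not right-equivalent.

No.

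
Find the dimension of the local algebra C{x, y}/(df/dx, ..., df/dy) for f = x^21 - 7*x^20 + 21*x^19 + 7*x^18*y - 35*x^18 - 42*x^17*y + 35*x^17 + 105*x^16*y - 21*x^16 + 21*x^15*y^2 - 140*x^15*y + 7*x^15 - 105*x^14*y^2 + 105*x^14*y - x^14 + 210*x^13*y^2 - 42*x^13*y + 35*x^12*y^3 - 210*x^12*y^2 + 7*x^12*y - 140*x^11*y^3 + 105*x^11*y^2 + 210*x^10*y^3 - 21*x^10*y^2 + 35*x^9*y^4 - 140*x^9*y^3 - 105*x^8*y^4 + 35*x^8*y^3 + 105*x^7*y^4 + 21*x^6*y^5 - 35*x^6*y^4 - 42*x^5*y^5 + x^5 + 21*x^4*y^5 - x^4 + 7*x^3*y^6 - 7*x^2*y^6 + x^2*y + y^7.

8

The Hessian of f at 0 is [[0, 0], [0, 0]] with rank 0, so corank 2. A Groebner basis of the Jacobian ideal J(f) in C{x,y} is {x^2/7 + y^6, x^3, x*y}; counting standard monomials gives mu = 8. Corank 2; j^3 = x^2*y has shape L^2 M (L != M), so D-series; mu = 8 gives D_8.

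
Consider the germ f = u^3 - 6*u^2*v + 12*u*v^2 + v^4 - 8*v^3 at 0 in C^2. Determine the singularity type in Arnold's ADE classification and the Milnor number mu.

Type E_{6}, Milnor number mu = 6.

The Hessian of f at 0 has rank 0. Corank 2; j^3 = (u - 2*v)^3 is a perfect cube, so E-series; the 4-jet and mu = 6 give E_6.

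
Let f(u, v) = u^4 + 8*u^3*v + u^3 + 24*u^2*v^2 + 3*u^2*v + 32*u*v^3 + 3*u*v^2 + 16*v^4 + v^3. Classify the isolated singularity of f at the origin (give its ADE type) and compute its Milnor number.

Type E_{6}, Milnor number mu = 6.

The Hessian of f at 0 has rank 0. Corank 2; j^3 = (u + v)^3 is a perfect cube, so E-series; the 4-jet and mu = 6 give E_6.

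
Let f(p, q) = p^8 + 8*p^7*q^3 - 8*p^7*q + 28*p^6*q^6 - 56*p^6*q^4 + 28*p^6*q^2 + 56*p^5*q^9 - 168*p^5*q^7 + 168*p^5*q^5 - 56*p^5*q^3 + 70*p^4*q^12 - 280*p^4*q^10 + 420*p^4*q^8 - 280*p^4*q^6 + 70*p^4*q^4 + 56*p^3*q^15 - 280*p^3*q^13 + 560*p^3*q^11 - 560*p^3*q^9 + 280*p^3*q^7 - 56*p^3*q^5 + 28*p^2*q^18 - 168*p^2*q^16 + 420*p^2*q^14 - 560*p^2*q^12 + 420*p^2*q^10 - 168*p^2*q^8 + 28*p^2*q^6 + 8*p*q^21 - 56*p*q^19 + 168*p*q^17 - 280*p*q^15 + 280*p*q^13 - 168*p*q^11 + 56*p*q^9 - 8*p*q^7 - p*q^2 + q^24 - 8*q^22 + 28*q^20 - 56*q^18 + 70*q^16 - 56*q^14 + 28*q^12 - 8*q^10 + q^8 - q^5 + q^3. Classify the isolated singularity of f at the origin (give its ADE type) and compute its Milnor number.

Type D_{9}, Milnor number mu = 9.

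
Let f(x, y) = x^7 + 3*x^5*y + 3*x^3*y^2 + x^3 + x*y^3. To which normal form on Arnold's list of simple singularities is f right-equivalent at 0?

E7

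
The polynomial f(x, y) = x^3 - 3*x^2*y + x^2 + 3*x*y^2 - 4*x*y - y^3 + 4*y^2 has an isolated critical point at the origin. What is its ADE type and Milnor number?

Type A_2, Milnor number mu = 2.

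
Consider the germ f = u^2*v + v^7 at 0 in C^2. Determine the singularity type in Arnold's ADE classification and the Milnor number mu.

Type D_8, Milnor number mu = 8.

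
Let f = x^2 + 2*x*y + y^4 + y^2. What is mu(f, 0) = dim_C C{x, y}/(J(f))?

3

The Hessian of f at 0 has rank 1. Corank 1: A-series; mu = 3 gives A_3.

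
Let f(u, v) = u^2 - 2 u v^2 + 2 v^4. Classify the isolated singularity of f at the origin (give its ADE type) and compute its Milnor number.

The Hessian of f at 0 is [[2, 0], [0, 0]] with rank 1, so corank 1. A Groebner basis of the Jacobian ideal J(f) in C{u,v} is {u^2, u*v, -u + v^2}; counting standard monomials gives mu = 3. Corank 1: A-series; mu = 3 gives A_3.

Type A_{3}, Milnor number mu = 3.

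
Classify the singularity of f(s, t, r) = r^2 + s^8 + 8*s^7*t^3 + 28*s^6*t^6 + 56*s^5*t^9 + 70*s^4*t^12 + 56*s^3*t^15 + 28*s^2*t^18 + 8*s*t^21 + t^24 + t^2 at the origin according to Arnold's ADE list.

A7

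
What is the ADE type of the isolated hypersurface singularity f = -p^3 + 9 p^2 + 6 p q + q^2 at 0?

A_{2}

The Hessian of f at 0 is [[18, 6], [6, 2]] with rank 1, so corank 1. A Groebner basis of the Jacobian ideal J(f) in C{p,q} is {q^2, p + q/3}; counting standard monomials gives mu = 2. Corank 1: A-series; mu = 2 gives A_2.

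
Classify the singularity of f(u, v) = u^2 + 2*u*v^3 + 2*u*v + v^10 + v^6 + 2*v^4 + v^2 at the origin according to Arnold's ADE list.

A_9

The Hessian of f at 0 is [[2, 2], [2, 2]] with rank 1, so corank 1. A Groebner basis of the Jacobian ideal J(f) in C{u,v} is {u^3 + 3*u^2*v + 3*u*v^2 - u - v, u + v^3 + v}; counting standard monomials gives mu = 9. Corank 1: A-series; mu = 9 gives A_9.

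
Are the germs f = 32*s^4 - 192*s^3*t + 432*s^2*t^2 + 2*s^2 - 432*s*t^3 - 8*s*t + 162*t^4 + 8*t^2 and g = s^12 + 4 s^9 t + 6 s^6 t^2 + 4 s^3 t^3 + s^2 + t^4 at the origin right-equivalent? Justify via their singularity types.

The Hessian of f at 0 has rank 1. Corank 1: A-series; mu = 3 gives A_3. The Hessian of g at 0 has rank 1. Corank 1: A-series; mu = 3 gives A_3. Both have type A_3, hence right-equivalent.

Yes.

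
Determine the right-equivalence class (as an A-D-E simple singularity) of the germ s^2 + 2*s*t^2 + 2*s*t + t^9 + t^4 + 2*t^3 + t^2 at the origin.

The Hessian of f at 0 is [[2, 2], [2, 2]] with rank 1, so corank 1. A Groebner basis of the Jacobian ideal J(f) in C{s,t} is {s^4 + 4*s^3*t - 6*s^3 - 10*s^2*t + 5*s^2 + 6*s*t - s - t, s + t^2 + t}; counting standard monomials gives mu = 8. Corank 1: A-series; mu = 8 gives A_8.

A_8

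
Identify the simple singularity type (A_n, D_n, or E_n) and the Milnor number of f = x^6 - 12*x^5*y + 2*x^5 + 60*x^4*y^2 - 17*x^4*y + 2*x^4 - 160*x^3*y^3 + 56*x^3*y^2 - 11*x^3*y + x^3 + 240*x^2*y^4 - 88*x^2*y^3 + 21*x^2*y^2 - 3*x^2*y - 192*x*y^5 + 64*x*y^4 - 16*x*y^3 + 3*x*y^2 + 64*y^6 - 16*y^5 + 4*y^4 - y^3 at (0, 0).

Type E_7, Milnor number mu = 7.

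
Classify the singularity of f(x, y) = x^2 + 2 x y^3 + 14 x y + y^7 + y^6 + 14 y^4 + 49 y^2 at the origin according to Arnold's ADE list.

The Hessian of f at 0 has rank 1. Corank 1: A-series; mu = 6 gives A_6.

A_6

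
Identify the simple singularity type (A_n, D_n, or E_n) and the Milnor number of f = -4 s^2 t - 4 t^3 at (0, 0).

Type D_{4}, Milnor number mu = 4.

The Hessian of f at 0 has rank 0. Corank 2; j^3 = -4*t*(s^2 + t^2) splits into three distinct lines over C (the quadratic factor has nonzero discriminant), so D_4.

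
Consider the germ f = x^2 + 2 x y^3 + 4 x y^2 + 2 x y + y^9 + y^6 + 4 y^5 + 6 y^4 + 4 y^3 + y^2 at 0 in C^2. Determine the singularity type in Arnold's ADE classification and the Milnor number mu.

The Hessian of f at 0 is [[2, 2], [2, 2]] with rank 1, so corank 1. A Groebner basis of the Jacobian ideal J(f) in C{x,y} is {x^2*y^2 - 4*x^2*y + 10*x^2 + 20*x*y^2 + 5*x*y + 6*x + 7*y^2 + 6*y, x^3 + 15*x^2*y - 40*x^2 - 85*x*y^2 - 16*x*y - 29*x - 34*y^2 - 29*y, x + y^3 + 2*y^2 + y}; counting standard monomials gives mu = 8. Corank 1: A-series; mu = 8 gives A_8.

Type A_{8}, Milnor number mu = 8.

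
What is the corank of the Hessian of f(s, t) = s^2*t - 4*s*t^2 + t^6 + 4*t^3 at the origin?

The Hessian at 0 is [[0, 0], [0, 0]] of rank 0; hence corank 2.

2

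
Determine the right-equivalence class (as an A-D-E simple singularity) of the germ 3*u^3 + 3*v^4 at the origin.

E_{6}

The Hessian of f at 0 has rank 0. Corank 2; j^3 = 3*u^3 is a perfect cube, so E-series; the 4-jet and mu = 6 give E_6.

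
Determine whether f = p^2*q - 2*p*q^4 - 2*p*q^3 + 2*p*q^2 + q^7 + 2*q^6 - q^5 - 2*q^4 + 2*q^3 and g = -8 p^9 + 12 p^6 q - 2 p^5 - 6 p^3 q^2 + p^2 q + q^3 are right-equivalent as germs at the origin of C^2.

Yes.

The Hessian of f at 0 has rank 0. Corank 2; j^3 = q*(p^2 + 2*p*q + 2*q^2) splits into three distinct lines over C (the quadratic factor has nonzero discriminant), so D_4. The Hessian of g at 0 has rank 0. Corank 2; j^3 = q*(p^2 + q^2) splits into three distinct lines over C (the quadratic factor has nonzero discriminant), so D_4. Both have type D_4, hence right-equivalent.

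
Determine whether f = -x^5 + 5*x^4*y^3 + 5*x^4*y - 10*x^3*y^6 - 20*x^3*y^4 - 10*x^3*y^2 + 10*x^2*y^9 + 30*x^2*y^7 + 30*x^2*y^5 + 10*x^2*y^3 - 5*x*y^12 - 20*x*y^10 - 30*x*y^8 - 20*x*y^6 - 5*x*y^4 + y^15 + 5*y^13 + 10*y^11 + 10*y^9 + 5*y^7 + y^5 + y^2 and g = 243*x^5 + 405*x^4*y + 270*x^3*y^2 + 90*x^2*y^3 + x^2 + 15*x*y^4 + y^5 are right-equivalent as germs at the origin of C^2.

The Hessian of f at 0 has rank 1. Corank 1: A-series; mu = 4 gives A_4. The Hessian of g at 0 has rank 1. Corank 1: A-series; mu = 4 gives A_4. Both have type A_4, hence right-equivalent.

Yes.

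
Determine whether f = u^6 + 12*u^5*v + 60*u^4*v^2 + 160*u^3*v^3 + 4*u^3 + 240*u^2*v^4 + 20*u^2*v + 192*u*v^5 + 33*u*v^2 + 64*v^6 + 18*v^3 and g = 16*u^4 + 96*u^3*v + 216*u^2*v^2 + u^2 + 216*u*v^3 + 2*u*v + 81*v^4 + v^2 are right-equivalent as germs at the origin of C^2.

No.

The Hessian of f at 0 is [[0, 0], [0, 0]] with rank 0, so corank 2. A Groebner basis of the Jacobian ideal J(f) in C{u,v} is {-32*u*v/3 + v^5 - 16*v^2, u*v^2 + 3*v^3/2, u^2 + 7*u*v/2 + 3*v^2}; counting standard monomials gives mu = 7. Corank 2; j^3 = (u + 2*v)*(2*u + 3*v)^2 has shape L^2 M (L != M), so D-series; mu = 7 gives D_7. The Hessian of g at 0 is [[2, 2], [2, 2]] with rank 1, so corank 1. A Groebner basis of the Jacobian ideal J(g) in C{u,v} is {v^3, u + v}; counting standard monomials gives mu = 3. Corank 1: A-series; mu = 3 gives A_3. f is D_7 but g is A_3, hence not right-equivalent.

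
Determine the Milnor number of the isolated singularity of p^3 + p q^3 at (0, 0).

The Hessian of f at 0 has rank 0. Corank 2; j^3 = p^3 is a perfect cube, so E-series; the 4-jet and mu = 7 give E_7.

7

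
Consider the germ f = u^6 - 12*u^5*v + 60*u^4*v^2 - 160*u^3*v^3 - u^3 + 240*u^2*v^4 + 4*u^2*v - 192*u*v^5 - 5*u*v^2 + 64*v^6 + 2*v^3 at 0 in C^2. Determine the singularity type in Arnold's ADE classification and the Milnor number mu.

Type D_{7}, Milnor number mu = 7.

The Hessian of f at 0 has rank 0. Corank 2; j^3 = -(u - 2*v)*(u - v)^2 has shape L^2 M (L != M), so D-series; mu = 7 gives D_7.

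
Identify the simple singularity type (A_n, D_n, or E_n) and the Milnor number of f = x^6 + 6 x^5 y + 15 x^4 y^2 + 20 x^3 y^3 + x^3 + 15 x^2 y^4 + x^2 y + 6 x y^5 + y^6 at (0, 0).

The Hessian of f at 0 has rank 0. Corank 2; j^3 = x^2*(x + y) has shape L^2 M (L != M), so D-series; mu = 7 gives D_7.

Type D7, Milnor number mu = 7.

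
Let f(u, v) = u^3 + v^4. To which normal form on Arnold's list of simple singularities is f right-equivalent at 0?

E6

The Hessian of f at 0 has rank 0. Corank 2; j^3 = u^3 is a perfect cube, so E-series; the 4-jet and mu = 6 give E_6.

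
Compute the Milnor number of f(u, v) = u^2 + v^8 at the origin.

The Hessian of f at 0 is [[2, 0], [0, 0]] with rank 1, so corank 1. A Groebner basis of the Jacobian ideal J(f) in C{u,v} is {v^7, u}; counting standard monomials gives mu = 7. Corank 1: A-series; mu = 7 gives A_7.

7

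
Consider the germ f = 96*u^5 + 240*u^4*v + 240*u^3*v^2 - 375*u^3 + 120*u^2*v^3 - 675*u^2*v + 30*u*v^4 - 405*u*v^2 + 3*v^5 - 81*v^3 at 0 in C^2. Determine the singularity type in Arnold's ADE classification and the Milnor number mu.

Type E8, Milnor number mu = 8.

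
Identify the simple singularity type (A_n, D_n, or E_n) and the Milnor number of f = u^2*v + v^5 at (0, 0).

Type D6, Milnor number mu = 6.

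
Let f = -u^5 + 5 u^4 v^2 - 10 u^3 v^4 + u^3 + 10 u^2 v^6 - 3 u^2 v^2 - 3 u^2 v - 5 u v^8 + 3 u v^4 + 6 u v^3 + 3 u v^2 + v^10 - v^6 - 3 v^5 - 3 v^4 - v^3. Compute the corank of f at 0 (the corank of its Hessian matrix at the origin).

2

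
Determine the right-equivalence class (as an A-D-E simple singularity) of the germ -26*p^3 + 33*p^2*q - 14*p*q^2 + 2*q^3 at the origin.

The Hessian of f at 0 is [[0, 0], [0, 0]] with rank 0, so corank 2. A Groebner basis of the Jacobian ideal J(f) in C{p,q} is {q^3, p^2 - 2*q^2/3, p*q - q^2}; counting standard monomials gives mu = 4. Corank 2; j^3 = -(2*p - q)*(13*p^2 - 10*p*q + 2*q^2) splits into three distinct lines over C (the quadratic factor has nonzero discriminant), so D_4.

D4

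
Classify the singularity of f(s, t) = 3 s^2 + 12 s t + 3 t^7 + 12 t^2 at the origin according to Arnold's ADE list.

The Hessian of f at 0 is [[6, 12], [12, 24]] with rank 1, so corank 1. A Groebner basis of the Jacobian ideal J(f) in C{s,t} is {t^6, s + 2*t}; counting standard monomials gives mu = 6. Corank 1: A-series; mu = 6 gives A_6.

A_{6}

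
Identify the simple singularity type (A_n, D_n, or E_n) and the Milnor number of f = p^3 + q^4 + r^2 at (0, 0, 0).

The Hessian of f at 0 has rank 1. Corank 2; j^3 = p^3 is a perfect cube, so E-series; the 4-jet and mu = 6 give E_6.

Type E_6, Milnor number mu = 6.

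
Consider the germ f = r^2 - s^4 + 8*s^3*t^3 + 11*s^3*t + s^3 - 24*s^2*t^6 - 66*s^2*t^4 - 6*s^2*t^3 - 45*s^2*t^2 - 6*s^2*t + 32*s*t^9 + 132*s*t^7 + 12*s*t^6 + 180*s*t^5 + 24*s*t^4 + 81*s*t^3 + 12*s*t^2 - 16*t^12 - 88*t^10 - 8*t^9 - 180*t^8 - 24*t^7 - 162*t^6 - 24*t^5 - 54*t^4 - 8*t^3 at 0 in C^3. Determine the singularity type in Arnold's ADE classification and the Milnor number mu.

The Hessian of f at 0 has rank 1. Corank 2; j^3 = (s - 2*t)^3 is a perfect cube, so E-series; the 4-jet and mu = 7 give E_7.

Type E7, Milnor number mu = 7.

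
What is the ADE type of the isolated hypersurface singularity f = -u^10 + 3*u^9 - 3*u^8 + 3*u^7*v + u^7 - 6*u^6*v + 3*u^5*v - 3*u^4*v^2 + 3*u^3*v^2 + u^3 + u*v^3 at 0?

The Hessian of f at 0 has rank 0. Corank 2; j^3 = u^3 is a perfect cube, so E-series; the 4-jet and mu = 7 give E_7.

E_7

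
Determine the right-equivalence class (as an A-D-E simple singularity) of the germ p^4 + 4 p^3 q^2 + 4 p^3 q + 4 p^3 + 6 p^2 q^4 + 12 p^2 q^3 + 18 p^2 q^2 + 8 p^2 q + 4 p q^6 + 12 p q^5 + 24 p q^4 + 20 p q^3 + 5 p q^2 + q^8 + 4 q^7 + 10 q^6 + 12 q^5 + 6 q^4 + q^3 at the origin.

The Hessian of f at 0 is [[0, 0], [0, 0]] with rank 0, so corank 2. A Groebner basis of the Jacobian ideal J(f) in C{p,q} is {p*q^2 - 2*p*q/3 - q^2/3, 4*p*q/3 + q^3 + 2*q^2/3, p^2 + 5*p*q/6 + q^2/6}; counting standard monomials gives mu = 5. Corank 2; j^3 = (p + q)*(2*p + q)^2 has shape L^2 M (L != M), so D-series; mu = 5 gives D_5.

D5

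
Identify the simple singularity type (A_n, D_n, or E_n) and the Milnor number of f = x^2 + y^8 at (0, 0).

Type A_7, Milnor number mu = 7.

The Hessian of f at 0 has rank 1. Corank 1: A-series; mu = 7 gives A_7.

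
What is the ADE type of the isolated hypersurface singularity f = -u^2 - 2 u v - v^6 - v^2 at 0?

A5

The Hessian of f at 0 is [[-2, -2], [-2, -2]] with rank 1, so corank 1. A Groebner basis of the Jacobian ideal J(f) in C{u,v} is {v^5, u + v}; counting standard monomials gives mu = 5. Corank 1: A-series; mu = 5 gives A_5.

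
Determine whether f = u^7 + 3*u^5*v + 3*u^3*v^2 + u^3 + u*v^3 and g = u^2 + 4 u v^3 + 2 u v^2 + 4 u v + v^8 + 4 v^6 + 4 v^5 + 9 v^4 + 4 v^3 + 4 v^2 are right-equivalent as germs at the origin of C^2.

No.

The Hessian of f at 0 has rank 0. Corank 2; j^3 = u^3 is a perfect cube, so E-series; the 4-jet and mu = 7 give E_7. The Hessian of g at 0 has rank 1. Corank 1: A-series; mu = 7 gives A_7. f is E_7 but g is A_7, hence not right-equivalent.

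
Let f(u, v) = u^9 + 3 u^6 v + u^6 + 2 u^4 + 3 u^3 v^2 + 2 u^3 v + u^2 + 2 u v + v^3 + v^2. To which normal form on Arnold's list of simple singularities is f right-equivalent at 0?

A_{2}

The Hessian of f at 0 is [[2, 2], [2, 2]] with rank 1, so corank 1. A Groebner basis of the Jacobian ideal J(f) in C{u,v} is {v^2, u + v}; counting standard monomials gives mu = 2. Corank 1: A-series; mu = 2 gives A_2.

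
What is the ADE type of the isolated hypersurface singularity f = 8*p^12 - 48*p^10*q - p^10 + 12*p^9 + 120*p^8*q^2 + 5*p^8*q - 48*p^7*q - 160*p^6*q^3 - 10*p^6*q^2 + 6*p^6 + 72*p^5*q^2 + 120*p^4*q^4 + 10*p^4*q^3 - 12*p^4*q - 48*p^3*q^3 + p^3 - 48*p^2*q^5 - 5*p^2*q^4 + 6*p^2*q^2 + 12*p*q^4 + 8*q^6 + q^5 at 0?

E_{8}

The Hessian of f at 0 has rank 0. Corank 2; j^3 = p^3 is a perfect cube, so E-series; the 5-jet and mu = 8 give E_8.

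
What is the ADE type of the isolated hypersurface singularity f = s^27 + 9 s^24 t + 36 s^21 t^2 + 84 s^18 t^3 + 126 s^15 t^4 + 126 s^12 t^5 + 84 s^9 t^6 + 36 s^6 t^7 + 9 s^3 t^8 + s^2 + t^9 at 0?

A_{8}

The Hessian of f at 0 is [[2, 0], [0, 0]] with rank 1, so corank 1. A Groebner basis of the Jacobian ideal J(f) in C{s,t} is {t^8, s}; counting standard monomials gives mu = 8. Corank 1: A-series; mu = 8 gives A_8.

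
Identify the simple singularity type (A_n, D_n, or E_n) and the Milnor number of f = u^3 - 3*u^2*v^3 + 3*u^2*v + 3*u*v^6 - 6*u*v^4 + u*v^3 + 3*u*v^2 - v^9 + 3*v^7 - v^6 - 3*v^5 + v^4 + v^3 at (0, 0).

Type E_{7}, Milnor number mu = 7.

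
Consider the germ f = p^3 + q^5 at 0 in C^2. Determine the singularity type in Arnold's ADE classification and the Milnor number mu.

Type E_{8}, Milnor number mu = 8.

The Hessian of f at 0 is [[0, 0], [0, 0]] with rank 0, so corank 2. A Groebner basis of the Jacobian ideal J(f) in C{p,q} is {q^4, p^2}; counting standard monomials gives mu = 8. Corank 2; j^3 = p^3 is a perfect cube, so E-series; the 5-jet and mu = 8 give E_8.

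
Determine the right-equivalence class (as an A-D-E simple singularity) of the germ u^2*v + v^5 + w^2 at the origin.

The Hessian of f at 0 is [[0, 0, 0], [0, 0, 0], [0, 0, 2]] with rank 1, so corank 2. A Groebner basis of the Jacobian ideal J(f) in C{u,v,w} is {u^2/5 + v^4, u^3, u*v, w}; counting standard monomials gives mu = 6. Corank 2; j^3 = u^2*v has shape L^2 M (L != M), so D-series; mu = 6 gives D_6.

D_{6}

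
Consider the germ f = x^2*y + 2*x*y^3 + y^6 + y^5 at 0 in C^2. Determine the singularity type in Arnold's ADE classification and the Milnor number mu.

The Hessian of f at 0 has rank 0. Corank 2; j^3 = x^2*y has shape L^2 M (L != M), so D-series; mu = 7 gives D_7.

Type D7, Milnor number mu = 7.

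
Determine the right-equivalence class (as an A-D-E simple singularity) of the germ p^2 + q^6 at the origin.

A_5

The Hessian of f at 0 has rank 1. Corank 1: A-series; mu = 5 gives A_5.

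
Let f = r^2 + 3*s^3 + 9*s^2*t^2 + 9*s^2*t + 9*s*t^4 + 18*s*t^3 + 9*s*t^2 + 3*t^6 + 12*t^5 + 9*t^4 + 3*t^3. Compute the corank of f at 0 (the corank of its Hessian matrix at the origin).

2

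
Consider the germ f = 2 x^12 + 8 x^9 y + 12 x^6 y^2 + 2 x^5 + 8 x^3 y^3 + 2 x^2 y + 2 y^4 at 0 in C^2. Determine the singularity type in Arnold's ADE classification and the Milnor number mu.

Type D5, Milnor number mu = 5.

The Hessian of f at 0 has rank 0. Corank 2; j^3 = 2*x^2*y has shape L^2 M (L != M), so D-series; mu = 5 gives D_5.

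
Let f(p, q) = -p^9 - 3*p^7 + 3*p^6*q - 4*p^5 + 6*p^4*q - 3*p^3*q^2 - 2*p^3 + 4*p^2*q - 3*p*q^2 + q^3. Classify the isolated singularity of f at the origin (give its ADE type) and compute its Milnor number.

Type D_{4}, Milnor number mu = 4.

The Hessian of f at 0 is [[0, 0], [0, 0]] with rank 0, so corank 2. A Groebner basis of the Jacobian ideal J(f) in C{p,q} is {q^3, p^2 - 3*q^2/2, p*q - 3*q^2/2}; counting standard monomials gives mu = 4. Corank 2; j^3 = -(p - q)*(2*p^2 - 2*p*q + q^2) splits into three distinct lines over C (the quadratic factor has nonzero discriminant), so D_4.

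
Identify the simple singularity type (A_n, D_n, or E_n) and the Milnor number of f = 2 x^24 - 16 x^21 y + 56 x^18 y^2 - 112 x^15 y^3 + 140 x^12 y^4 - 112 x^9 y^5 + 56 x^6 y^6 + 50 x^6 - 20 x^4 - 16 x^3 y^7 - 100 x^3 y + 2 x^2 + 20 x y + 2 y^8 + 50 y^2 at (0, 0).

Type A7, Milnor number mu = 7.

The Hessian of f at 0 is [[4, 20], [20, 100]] with rank 1, so corank 1. A Groebner basis of the Jacobian ideal J(f) in C{x,y} is {3*x^2/3125 + 7*x*y/625 + y^4 + 4*y^2/125, x^3 - x/5 - y, x^2*y + 2*x/75 - 25*y^3/3 + 2*y/15, x*y^2 - x/375 + 10*y^3/3 - y/75}; counting standard monomials gives mu = 7. Corank 1: A-series; mu = 7 gives A_7.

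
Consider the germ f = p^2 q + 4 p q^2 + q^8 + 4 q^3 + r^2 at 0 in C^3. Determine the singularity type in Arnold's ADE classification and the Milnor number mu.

The Hessian of f at 0 is [[0, 0, 0], [0, 0, 0], [0, 0, 2]] with rank 1, so corank 2. A Groebner basis of the Jacobian ideal J(f) in C{p,q,r} is {p^2/8 + q^7 - q^2/2, p^3 + 8*q^3, p*q + 2*q^2, r}; counting standard monomials gives mu = 9. Corank 2; j^3 = q*(p + 2*q)^2 has shape L^2 M (L != M), so D-series; mu = 9 gives D_9.

Type D_9, Milnor number mu = 9.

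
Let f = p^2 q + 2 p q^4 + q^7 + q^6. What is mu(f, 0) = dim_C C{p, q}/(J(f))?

7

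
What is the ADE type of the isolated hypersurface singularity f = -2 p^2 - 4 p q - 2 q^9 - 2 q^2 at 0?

A_{8}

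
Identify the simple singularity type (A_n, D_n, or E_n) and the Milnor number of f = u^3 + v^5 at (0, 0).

The Hessian of f at 0 has rank 0. Corank 2; j^3 = u^3 is a perfect cube, so E-series; the 5-jet and mu = 8 give E_8.

Type E_{8}, Milnor number mu = 8.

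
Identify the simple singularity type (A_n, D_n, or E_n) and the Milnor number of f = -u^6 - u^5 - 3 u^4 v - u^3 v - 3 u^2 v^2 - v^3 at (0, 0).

Type E7, Milnor number mu = 7.

The Hessian of f at 0 has rank 0. Corank 2; j^3 = -v^3 is a perfect cube, so E-series; the 4-jet and mu = 7 give E_7.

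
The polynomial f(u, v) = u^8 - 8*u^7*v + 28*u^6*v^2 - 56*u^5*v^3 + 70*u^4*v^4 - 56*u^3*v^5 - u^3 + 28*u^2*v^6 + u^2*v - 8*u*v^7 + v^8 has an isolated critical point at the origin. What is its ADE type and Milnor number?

Type D9, Milnor number mu = 9.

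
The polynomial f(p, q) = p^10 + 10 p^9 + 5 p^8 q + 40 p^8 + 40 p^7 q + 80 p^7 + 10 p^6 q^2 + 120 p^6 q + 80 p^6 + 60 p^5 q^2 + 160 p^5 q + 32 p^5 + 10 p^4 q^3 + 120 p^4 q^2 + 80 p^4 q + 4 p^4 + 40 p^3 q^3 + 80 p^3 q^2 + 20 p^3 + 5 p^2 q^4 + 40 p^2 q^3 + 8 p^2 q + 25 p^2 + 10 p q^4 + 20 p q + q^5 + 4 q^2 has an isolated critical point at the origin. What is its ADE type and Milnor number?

The Hessian of f at 0 has rank 1. Corank 1: A-series; mu = 4 gives A_4.

Type A_{4}, Milnor number mu = 4.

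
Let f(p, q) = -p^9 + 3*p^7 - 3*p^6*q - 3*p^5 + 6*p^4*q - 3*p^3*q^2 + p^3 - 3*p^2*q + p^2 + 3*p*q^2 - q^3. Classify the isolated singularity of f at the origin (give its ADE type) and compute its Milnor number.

Type A_2, Milnor number mu = 2.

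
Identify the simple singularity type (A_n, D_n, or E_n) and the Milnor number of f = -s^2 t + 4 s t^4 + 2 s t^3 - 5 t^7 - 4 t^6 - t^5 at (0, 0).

Type D8, Milnor number mu = 8.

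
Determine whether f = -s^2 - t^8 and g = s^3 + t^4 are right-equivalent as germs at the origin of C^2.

The Hessian of f at 0 has rank 1. Corank 1: A-series; mu = 7 gives A_7. The Hessian of g at 0 has rank 0. Corank 2; j^3 = s^3 is a perfect cube, so E-series; the 4-jet and mu = 6 give E_6. f is A_7 but g is E_6, hence not right-equivalent.

No.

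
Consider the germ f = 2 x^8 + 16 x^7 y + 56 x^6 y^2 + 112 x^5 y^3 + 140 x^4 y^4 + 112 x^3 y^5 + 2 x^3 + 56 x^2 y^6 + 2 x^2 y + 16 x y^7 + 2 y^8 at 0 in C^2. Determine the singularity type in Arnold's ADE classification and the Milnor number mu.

Type D_9, Milnor number mu = 9.

The Hessian of f at 0 has rank 0. Corank 2; j^3 = 2*x^2*(x + y) has shape L^2 M (L != M), so D-series; mu = 9 gives D_9.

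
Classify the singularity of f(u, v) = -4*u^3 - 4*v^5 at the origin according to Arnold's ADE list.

The Hessian of f at 0 is [[0, 0], [0, 0]] with rank 0, so corank 2. A Groebner basis of the Jacobian ideal J(f) in C{u,v} is {v^4, u^2}; counting standard monomials gives mu = 8. Corank 2; j^3 = -4*u^3 is a perfect cube, so E-series; the 5-jet and mu = 8 give E_8.

E_{8}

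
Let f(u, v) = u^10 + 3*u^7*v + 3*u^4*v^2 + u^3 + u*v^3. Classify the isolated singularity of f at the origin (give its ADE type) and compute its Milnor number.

The Hessian of f at 0 has rank 0. Corank 2; j^3 = u^3 is a perfect cube, so E-series; the 4-jet and mu = 7 give E_7.

Type E_7, Milnor number mu = 7.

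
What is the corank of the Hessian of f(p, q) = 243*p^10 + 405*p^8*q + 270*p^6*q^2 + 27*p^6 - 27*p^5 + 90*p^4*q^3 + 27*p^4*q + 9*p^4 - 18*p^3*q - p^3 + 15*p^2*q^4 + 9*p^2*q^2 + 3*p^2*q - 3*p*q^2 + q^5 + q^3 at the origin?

2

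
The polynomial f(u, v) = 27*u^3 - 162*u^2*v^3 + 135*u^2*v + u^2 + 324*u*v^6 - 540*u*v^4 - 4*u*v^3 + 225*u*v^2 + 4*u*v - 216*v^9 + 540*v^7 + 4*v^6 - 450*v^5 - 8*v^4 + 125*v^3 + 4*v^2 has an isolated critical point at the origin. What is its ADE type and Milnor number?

Type A_{2}, Milnor number mu = 2.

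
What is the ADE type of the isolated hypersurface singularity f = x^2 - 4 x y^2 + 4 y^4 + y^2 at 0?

The Hessian of f at 0 has rank 2. Corank 0: nondegenerate Morse point, so A_1.

A1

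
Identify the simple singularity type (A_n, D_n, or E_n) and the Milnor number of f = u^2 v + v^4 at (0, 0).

The Hessian of f at 0 has rank 0. Corank 2; j^3 = u^2*v has shape L^2 M (L != M), so D-series; mu = 5 gives D_5.

Type D_5, Milnor number mu = 5.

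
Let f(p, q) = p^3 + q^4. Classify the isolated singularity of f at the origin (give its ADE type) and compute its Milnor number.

Type E6, Milnor number mu = 6.

The Hessian of f at 0 has rank 0. Corank 2; j^3 = p^3 is a perfect cube, so E-series; the 4-jet and mu = 6 give E_6.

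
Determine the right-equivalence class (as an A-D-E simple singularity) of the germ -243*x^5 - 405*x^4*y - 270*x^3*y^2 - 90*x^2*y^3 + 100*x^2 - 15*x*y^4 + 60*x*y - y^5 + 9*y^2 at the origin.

The Hessian of f at 0 is [[200, 60], [60, 18]] with rank 1, so corank 1. A Groebner basis of the Jacobian ideal J(f) in C{x,y} is {y^4, x + 3*y/10}; counting standard monomials gives mu = 4. Corank 1: A-series; mu = 4 gives A_4.

A_{4}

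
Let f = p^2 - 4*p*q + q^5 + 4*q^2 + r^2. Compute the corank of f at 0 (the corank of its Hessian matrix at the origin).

The Hessian at 0 is [[2, -4, 0], [-4, 8, 0], [0, 0, 2]] of rank 2; hence corank 1.

1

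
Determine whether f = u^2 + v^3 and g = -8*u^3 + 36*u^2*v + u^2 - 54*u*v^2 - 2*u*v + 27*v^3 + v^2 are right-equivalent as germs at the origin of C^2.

Yes.

The Hessian of f at 0 has rank 1. Corank 1: A-series; mu = 2 gives A_2. The Hessian of g at 0 has rank 1. Corank 1: A-series; mu = 2 gives A_2. Both have type A_2, hence right-equivalent.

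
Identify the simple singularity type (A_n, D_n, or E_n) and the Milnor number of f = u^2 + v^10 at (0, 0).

The Hessian of f at 0 is [[2, 0], [0, 0]] with rank 1, so corank 1. A Groebner basis of the Jacobian ideal J(f) in C{u,v} is {v^9, u}; counting standard monomials gives mu = 9. Corank 1: A-series; mu = 9 gives A_9.

Type A9, Milnor number mu = 9.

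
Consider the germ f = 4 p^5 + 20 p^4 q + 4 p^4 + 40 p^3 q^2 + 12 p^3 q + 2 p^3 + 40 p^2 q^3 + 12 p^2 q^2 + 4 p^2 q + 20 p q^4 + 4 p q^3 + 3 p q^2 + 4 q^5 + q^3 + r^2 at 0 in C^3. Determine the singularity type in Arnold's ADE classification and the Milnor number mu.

Type D_4, Milnor number mu = 4.

The Hessian of f at 0 is [[0, 0, 0], [0, 0, 0], [0, 0, 2]] with rank 1, so corank 2. A Groebner basis of the Jacobian ideal J(f) in C{p,q,r} is {q^3, p^2 - 3*q^2/2, p*q + 3*q^2/2, r}; counting standard monomials gives mu = 4. Corank 2; j^3 = (p + q)*(2*p^2 + 2*p*q + q^2) splits into three distinct lines over C (the quadratic factor has nonzero discriminant), so D_4.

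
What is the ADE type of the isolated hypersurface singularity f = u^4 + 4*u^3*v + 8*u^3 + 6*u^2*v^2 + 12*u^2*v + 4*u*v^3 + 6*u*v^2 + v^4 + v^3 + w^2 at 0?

The Hessian of f at 0 is [[0, 0, 0], [0, 0, 0], [0, 0, 2]] with rank 1, so corank 2. A Groebner basis of the Jacobian ideal J(f) in C{u,v,w} is {v^4, u*v^2 + 2*v^3/3, u^2 + u*v + v^2/4, w}; counting standard monomials gives mu = 6. Corank 2; j^3 = (2*u + v)^3 is a perfect cube, so E-series; the 4-jet and mu = 6 give E_6.

E_6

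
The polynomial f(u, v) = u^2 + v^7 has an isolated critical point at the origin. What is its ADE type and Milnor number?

The Hessian of f at 0 is [[2, 0], [0, 0]] with rank 1, so corank 1. A Groebner basis of the Jacobian ideal J(f) in C{u,v} is {v^6, u}; counting standard monomials gives mu = 6. Corank 1: A-series; mu = 6 gives A_6.

Type A_6, Milnor number mu = 6.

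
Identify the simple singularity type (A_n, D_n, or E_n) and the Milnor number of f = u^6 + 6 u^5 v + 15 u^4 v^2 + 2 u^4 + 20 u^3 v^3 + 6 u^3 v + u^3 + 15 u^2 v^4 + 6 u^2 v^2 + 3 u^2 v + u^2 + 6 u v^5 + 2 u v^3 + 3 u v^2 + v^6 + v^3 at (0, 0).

Type A_2, Milnor number mu = 2.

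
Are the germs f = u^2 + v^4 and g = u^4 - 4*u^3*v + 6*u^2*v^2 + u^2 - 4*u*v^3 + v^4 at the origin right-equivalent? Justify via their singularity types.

Yes.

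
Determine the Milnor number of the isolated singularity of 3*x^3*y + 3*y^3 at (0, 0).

The Hessian of f at 0 has rank 0. Corank 2; j^3 = 3*y^3 is a perfect cube, so E-series; the 4-jet and mu = 7 give E_7.

7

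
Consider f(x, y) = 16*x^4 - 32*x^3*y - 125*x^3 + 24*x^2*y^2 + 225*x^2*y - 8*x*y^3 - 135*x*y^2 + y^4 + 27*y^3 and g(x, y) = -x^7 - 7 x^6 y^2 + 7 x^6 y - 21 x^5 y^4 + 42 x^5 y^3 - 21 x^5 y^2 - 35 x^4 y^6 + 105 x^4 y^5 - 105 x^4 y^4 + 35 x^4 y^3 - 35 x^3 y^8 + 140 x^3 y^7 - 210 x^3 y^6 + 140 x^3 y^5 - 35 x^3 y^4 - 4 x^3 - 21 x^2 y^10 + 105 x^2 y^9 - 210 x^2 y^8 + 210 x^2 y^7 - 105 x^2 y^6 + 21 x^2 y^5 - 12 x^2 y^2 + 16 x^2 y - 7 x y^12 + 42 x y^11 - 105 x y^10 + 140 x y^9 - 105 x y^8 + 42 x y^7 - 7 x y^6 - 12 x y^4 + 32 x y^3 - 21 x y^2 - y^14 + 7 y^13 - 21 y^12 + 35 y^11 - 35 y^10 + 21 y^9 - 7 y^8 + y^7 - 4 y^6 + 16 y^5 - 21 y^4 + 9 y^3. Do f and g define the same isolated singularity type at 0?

No.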